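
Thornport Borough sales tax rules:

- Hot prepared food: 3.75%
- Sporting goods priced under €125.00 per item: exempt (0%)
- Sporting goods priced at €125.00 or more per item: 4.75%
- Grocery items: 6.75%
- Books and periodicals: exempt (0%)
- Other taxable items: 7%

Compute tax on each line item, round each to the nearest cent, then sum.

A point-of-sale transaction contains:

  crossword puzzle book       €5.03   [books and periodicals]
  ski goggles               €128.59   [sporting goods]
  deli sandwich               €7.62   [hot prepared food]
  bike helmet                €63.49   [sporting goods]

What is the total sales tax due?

Crossword puzzle book €5.03: books and periodicals → 0% → €0.00
Ski goggles €128.59: sporting goods, €125.00 or more → 4.75% → €6.11
Deli sandwich €7.62: hot prepared food → 3.75% → €0.29
Bike helmet €63.49: sporting goods, under €125.00 → 0% → €0.00
Total tax = €6.11 + €0.29 = €6.40

€6.40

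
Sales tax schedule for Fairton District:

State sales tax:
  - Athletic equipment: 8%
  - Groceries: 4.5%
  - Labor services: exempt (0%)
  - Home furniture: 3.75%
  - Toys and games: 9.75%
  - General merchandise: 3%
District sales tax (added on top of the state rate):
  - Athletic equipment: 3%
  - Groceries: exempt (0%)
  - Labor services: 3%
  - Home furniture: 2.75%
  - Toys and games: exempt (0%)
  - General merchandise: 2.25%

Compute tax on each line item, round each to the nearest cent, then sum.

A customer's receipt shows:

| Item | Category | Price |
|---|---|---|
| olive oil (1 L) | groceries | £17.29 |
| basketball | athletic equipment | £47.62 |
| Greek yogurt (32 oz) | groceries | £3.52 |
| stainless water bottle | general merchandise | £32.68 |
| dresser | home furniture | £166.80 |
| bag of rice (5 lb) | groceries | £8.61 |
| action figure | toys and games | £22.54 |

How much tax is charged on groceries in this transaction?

£1.33

Olive oil (1 L) £17.29: groceries → 4.5% + 0% district = 4.5% → £0.78
Greek yogurt (32 oz) £3.52: groceries → 4.5% + 0% district = 4.5% → £0.16
Bag of rice (5 lb) £8.61: groceries → 4.5% + 0% district = 4.5% → £0.39
Tax on groceries = £0.78 + £0.16 + £0.39 = £1.33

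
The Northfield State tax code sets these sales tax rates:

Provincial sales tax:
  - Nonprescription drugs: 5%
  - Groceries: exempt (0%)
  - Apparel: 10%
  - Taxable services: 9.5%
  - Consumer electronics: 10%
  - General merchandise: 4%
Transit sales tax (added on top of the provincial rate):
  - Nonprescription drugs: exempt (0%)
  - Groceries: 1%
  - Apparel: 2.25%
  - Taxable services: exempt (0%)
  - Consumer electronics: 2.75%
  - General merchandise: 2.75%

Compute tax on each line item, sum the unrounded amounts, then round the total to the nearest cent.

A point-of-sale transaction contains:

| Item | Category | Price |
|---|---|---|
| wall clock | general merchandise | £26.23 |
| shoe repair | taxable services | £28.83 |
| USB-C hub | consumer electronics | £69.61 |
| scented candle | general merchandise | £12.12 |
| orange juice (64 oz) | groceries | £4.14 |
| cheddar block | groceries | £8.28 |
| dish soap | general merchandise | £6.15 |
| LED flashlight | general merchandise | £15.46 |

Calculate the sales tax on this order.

£15.79

Wall clock £26.23: general merchandise → 4% + 2.75% transit = 6.75% → £1.770525
Shoe repair £28.83: taxable services → 9.5% + 0% transit = 9.5% → £2.73885
USB-C hub £69.61: consumer electronics → 10% + 2.75% transit = 12.75% → £8.875275
Scented candle £12.12: general merchandise → 4% + 2.75% transit = 6.75% → £0.8181
Orange juice (64 oz) £4.14: groceries → 0% + 1% transit = 1% → £0.0414
Cheddar block £8.28: groceries → 0% + 1% transit = 1% → £0.0828
Dish soap £6.15: general merchandise → 4% + 2.75% transit = 6.75% → £0.415125
LED flashlight £15.46: general merchandise → 4% + 2.75% transit = 6.75% → £1.04355
Unrounded tax sum = £15.785625 → £15.79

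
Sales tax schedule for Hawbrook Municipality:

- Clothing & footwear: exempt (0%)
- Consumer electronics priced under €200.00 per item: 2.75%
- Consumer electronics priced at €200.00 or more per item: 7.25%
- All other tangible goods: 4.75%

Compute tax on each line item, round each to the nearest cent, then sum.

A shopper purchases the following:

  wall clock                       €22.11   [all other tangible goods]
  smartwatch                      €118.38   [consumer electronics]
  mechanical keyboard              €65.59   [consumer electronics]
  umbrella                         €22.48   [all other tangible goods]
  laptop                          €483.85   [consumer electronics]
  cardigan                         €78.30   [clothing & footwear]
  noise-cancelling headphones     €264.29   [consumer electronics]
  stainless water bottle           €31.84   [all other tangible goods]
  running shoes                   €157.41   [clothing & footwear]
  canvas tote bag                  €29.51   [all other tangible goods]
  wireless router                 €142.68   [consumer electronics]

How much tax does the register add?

Wall clock €22.11: all other tangible goods → 4.75% → €1.05
Smartwatch €118.38: consumer electronics, under €200.00 → 2.75% → €3.26
Mechanical keyboard €65.59: consumer electronics, under €200.00 → 2.75% → €1.80
Umbrella €22.48: all other tangible goods → 4.75% → €1.07
Laptop €483.85: consumer electronics, €200.00 or more → 7.25% → €35.08
Cardigan €78.30: clothing & footwear → 0% → €0.00
Noise-cancelling headphones €264.29: consumer electronics, €200.00 or more → 7.25% → €19.16
Stainless water bottle €31.84: all other tangible goods → 4.75% → €1.51
Running shoes €157.41: clothing & footwear → 0% → €0.00
Canvas tote bag €29.51: all other tangible goods → 4.75% → €1.40
Wireless router €142.68: consumer electronics, under €200.00 → 2.75% → €3.92
Total tax = €1.05 + €3.26 + €1.80 + €1.07 + €35.08 + €19.16 + €1.51 + €1.40 + €3.92 = €68.25

€68.25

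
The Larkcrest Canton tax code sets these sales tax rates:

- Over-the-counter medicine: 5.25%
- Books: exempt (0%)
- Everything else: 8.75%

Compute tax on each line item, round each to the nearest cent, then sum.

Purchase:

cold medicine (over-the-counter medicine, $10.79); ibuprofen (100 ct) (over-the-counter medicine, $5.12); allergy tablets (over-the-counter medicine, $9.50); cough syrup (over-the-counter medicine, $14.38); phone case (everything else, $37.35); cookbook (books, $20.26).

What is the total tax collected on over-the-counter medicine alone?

$2.09

Cold medicine $10.79: over-the-counter medicine → 5.25% → $0.57
Ibuprofen (100 ct) $5.12: over-the-counter medicine → 5.25% → $0.27
Allergy tablets $9.50: over-the-counter medicine → 5.25% → $0.50
Cough syrup $14.38: over-the-counter medicine → 5.25% → $0.75
Tax on over-the-counter medicine = $0.57 + $0.27 + $0.50 + $0.75 = $2.09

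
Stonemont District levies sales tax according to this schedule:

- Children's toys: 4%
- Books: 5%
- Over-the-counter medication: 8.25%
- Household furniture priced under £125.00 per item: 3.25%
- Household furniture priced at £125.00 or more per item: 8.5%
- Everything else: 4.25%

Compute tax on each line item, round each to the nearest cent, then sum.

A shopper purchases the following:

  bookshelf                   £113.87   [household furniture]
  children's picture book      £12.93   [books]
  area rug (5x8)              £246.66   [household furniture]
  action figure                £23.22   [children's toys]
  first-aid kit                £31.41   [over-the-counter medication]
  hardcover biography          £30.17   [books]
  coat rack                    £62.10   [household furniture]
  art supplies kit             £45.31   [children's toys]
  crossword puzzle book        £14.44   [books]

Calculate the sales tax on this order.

Bookshelf £113.87: household furniture, under £125.00 → 3.25% → £3.70
Children's picture book £12.93: books → 5% → £0.65
Area rug (5x8) £246.66: household furniture, £125.00 or more → 8.5% → £20.97
Action figure £23.22: children's toys → 4% → £0.93
First-aid kit £31.41: over-the-counter medication → 8.25% → £2.59
Hardcover biography £30.17: books → 5% → £1.51
Coat rack £62.10: household furniture, under £125.00 → 3.25% → £2.02
Art supplies kit £45.31: children's toys → 4% → £1.81
Crossword puzzle book £14.44: books → 5% → £0.72
Total tax = £3.70 + £0.65 + £20.97 + £0.93 + £2.59 + £1.51 + £2.02 + £1.81 + £0.72 = £34.90

£34.90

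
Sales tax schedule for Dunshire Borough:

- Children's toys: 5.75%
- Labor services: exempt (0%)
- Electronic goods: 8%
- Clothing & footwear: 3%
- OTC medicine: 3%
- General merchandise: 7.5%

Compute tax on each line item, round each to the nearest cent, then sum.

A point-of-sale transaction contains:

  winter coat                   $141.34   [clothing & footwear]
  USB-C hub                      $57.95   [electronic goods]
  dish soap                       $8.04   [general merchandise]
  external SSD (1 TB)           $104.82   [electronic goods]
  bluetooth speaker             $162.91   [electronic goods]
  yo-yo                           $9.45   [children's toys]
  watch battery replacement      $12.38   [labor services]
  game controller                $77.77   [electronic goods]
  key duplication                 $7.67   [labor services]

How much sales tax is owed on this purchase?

$37.66

Winter coat $141.34: clothing & footwear → 3% → $4.24
USB-C hub $57.95: electronic goods → 8% → $4.64
Dish soap $8.04: general merchandise → 7.5% → $0.60
External SSD (1 TB) $104.82: electronic goods → 8% → $8.39
Bluetooth speaker $162.91: electronic goods → 8% → $13.03
Yo-yo $9.45: children's toys → 5.75% → $0.54
Watch battery replacement $12.38: labor services → 0% → $0.00
Game controller $77.77: electronic goods → 8% → $6.22
Key duplication $7.67: labor services → 0% → $0.00
Total tax = $4.24 + $4.64 + $0.60 + $8.39 + $13.03 + $0.54 + $6.22 = $37.66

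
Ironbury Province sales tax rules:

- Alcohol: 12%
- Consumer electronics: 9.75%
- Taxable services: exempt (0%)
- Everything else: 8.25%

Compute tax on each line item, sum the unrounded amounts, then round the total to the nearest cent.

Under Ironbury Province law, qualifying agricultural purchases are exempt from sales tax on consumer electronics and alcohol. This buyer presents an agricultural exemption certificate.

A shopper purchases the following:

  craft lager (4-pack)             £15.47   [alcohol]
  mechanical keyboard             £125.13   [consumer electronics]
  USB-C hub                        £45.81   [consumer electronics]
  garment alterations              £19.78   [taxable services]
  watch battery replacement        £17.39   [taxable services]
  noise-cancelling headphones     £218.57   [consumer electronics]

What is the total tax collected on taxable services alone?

£0.00

Garment alterations £19.78: taxable services → 0% → £0.00
Watch battery replacement £17.39: taxable services → 0% → £0.00
Tax on taxable services: unrounded sum = £0.00 → £0.00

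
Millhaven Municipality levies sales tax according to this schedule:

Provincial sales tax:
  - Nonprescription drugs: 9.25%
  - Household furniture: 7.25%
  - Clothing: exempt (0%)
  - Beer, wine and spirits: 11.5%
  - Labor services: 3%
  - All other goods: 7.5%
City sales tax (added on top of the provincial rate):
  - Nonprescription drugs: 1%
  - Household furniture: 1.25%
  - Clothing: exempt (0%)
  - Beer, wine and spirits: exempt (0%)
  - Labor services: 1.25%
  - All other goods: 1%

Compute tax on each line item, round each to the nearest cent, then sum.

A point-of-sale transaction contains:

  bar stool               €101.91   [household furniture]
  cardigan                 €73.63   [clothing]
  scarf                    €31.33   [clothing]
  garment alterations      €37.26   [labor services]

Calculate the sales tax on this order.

€10.24

Bar stool €101.91: household furniture → 7.25% + 1.25% city = 8.5% → €8.66
Cardigan €73.63: clothing → 0% + 0% city = 0% → €0.00
Scarf €31.33: clothing → 0% + 0% city = 0% → €0.00
Garment alterations €37.26: labor services → 3% + 1.25% city = 4.25% → €1.58
Total tax = €8.66 + €1.58 = €10.24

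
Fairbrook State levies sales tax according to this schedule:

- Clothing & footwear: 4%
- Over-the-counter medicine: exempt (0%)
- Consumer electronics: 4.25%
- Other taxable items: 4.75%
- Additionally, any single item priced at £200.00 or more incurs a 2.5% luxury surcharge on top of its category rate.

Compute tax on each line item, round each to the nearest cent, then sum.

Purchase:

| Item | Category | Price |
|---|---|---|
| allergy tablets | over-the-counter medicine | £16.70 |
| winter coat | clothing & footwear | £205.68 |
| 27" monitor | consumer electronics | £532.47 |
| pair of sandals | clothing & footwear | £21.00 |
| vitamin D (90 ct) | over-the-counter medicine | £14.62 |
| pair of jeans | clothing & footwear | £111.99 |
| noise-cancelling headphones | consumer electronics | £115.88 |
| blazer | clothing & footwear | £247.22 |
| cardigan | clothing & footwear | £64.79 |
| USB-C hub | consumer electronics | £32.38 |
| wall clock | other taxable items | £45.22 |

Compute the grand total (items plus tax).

£1489.69

Allergy tablets £16.70: over-the-counter medicine → 0% → £0.00
Winter coat £205.68: clothing & footwear → 4% + 2.5% surcharge = 6.5% → £13.37
27" monitor £532.47: consumer electronics → 4.25% + 2.5% surcharge = 6.75% → £35.94
Pair of sandals £21.00: clothing & footwear → 4% → £0.84
Vitamin D (90 ct) £14.62: over-the-counter medicine → 0% → £0.00
Pair of jeans £111.99: clothing & footwear → 4% → £4.48
Noise-cancelling headphones £115.88: consumer electronics → 4.25% → £4.92
Blazer £247.22: clothing & footwear → 4% + 2.5% surcharge = 6.5% → £16.07
Cardigan £64.79: clothing & footwear → 4% → £2.59
USB-C hub £32.38: consumer electronics → 4.25% → £1.38
Wall clock £45.22: other taxable items → 4.75% → £2.15
Subtotal = £1407.95; tax = £81.74; total due = £1489.69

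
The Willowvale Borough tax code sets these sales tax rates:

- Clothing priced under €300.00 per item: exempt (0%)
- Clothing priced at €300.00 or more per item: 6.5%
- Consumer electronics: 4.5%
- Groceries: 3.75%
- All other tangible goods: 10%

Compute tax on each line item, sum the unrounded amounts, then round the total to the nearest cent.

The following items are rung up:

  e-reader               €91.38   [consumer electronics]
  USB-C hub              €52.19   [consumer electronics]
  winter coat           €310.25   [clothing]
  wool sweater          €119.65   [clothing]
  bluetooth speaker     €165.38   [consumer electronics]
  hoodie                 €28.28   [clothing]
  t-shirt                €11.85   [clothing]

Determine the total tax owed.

€34.07

E-reader €91.38: consumer electronics → 4.5% → €4.1121
USB-C hub €52.19: consumer electronics → 4.5% → €2.34855
Winter coat €310.25: clothing, €300.00 or more → 6.5% → €20.16625
Wool sweater €119.65: clothing, under €300.00 → 0% → €0.00
Bluetooth speaker €165.38: consumer electronics → 4.5% → €7.4421
Hoodie €28.28: clothing, under €300.00 → 0% → €0.00
T-shirt €11.85: clothing, under €300.00 → 0% → €0.00
Unrounded tax sum = €34.069 → €34.07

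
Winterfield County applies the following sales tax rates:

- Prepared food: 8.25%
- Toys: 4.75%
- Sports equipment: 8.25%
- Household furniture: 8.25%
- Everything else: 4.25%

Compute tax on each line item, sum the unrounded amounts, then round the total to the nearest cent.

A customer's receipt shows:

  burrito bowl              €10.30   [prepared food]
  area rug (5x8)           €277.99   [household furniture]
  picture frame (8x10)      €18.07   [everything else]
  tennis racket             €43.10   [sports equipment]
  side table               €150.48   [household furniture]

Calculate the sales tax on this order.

Burrito bowl €10.30: prepared food → 8.25% → €0.84975
Area rug (5x8) €277.99: household furniture → 8.25% → €22.934175
Picture frame (8x10) €18.07: everything else → 4.25% → €0.767975
Tennis racket €43.10: sports equipment → 8.25% → €3.55575
Side table €150.48: household furniture → 8.25% → €12.4146
Unrounded tax sum = €40.52225 → €40.52

€40.52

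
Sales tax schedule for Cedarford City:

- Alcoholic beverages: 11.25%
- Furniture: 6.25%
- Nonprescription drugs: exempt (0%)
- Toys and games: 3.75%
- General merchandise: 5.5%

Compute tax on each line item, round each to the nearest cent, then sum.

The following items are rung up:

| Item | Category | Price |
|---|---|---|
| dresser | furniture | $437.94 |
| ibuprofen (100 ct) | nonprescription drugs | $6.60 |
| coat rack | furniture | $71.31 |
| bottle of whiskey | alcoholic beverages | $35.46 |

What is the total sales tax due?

Dresser $437.94: furniture → 6.25% → $27.37
Ibuprofen (100 ct) $6.60: nonprescription drugs → 0% → $0.00
Coat rack $71.31: furniture → 6.25% → $4.46
Bottle of whiskey $35.46: alcoholic beverages → 11.25% → $3.99
Total tax = $27.37 + $4.46 + $3.99 = $35.82

$35.82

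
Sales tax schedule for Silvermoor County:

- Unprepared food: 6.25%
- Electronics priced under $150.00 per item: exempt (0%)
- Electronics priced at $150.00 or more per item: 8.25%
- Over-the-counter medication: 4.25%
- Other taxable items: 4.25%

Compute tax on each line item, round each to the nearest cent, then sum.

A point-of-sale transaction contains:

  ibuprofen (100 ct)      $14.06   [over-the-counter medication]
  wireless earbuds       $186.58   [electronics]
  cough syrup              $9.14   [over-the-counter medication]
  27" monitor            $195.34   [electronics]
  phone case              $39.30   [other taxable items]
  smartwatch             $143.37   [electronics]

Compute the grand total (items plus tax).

Ibuprofen (100 ct) $14.06: over-the-counter medication → 4.25% → $0.60
Wireless earbuds $186.58: electronics, $150.00 or more → 8.25% → $15.39
Cough syrup $9.14: over-the-counter medication → 4.25% → $0.39
27" monitor $195.34: electronics, $150.00 or more → 8.25% → $16.12
Phone case $39.30: other taxable items → 4.25% → $1.67
Smartwatch $143.37: electronics, under $150.00 → 0% → $0.00
Subtotal = $587.79; tax = $34.17; total due = $621.96

$621.96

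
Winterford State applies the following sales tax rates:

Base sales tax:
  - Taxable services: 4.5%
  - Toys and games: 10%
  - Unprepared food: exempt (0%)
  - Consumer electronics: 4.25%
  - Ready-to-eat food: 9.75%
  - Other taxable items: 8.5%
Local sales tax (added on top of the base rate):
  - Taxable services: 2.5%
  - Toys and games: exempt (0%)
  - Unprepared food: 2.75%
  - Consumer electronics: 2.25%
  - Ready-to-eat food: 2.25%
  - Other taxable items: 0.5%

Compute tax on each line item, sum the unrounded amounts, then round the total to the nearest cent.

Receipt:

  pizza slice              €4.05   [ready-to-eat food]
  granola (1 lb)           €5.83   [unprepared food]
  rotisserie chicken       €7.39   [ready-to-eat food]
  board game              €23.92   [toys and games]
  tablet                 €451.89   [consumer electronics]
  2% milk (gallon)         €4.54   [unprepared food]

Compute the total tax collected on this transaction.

€33.42

Pizza slice €4.05: ready-to-eat food → 9.75% + 2.25% local = 12% → €0.486
Granola (1 lb) €5.83: unprepared food → 0% + 2.75% local = 2.75% → €0.160325
Rotisserie chicken €7.39: ready-to-eat food → 9.75% + 2.25% local = 12% → €0.8868
Board game €23.92: toys and games → 10% + 0% local = 10% → €2.392
Tablet €451.89: consumer electronics → 4.25% + 2.25% local = 6.5% → €29.37285
2% milk (gallon) €4.54: unprepared food → 0% + 2.75% local = 2.75% → €0.12485
Unrounded tax sum = €33.422825 → €33.42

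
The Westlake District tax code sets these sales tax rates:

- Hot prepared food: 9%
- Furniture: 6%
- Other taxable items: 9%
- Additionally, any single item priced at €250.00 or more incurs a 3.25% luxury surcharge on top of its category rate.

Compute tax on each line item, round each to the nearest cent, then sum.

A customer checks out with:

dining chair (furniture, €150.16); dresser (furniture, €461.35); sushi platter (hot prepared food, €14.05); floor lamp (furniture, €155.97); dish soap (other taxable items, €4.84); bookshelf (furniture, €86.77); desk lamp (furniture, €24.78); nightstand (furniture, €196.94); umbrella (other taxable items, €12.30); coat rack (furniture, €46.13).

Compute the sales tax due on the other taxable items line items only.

€1.55

Dish soap €4.84: other taxable items → 9% → €0.44
Umbrella €12.30: other taxable items → 9% → €1.11
Tax on other taxable items = €0.44 + €1.11 = €1.55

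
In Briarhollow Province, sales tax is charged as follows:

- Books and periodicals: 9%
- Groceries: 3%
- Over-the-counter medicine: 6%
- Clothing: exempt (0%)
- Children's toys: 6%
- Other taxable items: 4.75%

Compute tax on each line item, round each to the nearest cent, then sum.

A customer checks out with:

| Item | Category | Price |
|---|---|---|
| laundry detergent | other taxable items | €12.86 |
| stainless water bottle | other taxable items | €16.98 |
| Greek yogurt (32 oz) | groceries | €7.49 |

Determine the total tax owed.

€1.64

Laundry detergent €12.86: other taxable items → 4.75% → €0.61
Stainless water bottle €16.98: other taxable items → 4.75% → €0.81
Greek yogurt (32 oz) €7.49: groceries → 3% → €0.22
Total tax = €0.61 + €0.81 + €0.22 = €1.64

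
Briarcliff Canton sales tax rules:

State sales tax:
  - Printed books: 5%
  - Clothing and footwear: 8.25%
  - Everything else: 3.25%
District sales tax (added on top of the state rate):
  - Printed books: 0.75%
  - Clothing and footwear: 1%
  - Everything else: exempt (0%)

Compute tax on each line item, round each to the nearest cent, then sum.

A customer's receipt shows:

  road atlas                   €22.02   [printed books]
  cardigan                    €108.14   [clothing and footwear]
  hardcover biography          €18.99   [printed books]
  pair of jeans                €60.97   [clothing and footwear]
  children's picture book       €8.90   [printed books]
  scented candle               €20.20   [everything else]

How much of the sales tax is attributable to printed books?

Road atlas €22.02: printed books → 5% + 0.75% district = 5.75% → €1.27
Hardcover biography €18.99: printed books → 5% + 0.75% district = 5.75% → €1.09
Children's picture book €8.90: printed books → 5% + 0.75% district = 5.75% → €0.51
Tax on printed books = €1.27 + €1.09 + €0.51 = €2.87

€2.87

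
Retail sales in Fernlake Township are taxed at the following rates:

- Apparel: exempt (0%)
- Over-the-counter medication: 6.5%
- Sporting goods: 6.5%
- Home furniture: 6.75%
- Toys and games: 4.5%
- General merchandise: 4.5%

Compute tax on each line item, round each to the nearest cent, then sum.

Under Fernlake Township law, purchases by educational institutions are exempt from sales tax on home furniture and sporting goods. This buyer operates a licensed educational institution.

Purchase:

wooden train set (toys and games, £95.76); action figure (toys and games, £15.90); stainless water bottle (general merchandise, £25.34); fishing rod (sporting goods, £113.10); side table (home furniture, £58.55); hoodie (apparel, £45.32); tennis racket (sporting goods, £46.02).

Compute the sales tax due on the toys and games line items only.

£5.03

Wooden train set £95.76: toys and games → 4.5% → £4.31
Action figure £15.90: toys and games → 4.5% → £0.72
Tax on toys and games = £4.31 + £0.72 = £5.03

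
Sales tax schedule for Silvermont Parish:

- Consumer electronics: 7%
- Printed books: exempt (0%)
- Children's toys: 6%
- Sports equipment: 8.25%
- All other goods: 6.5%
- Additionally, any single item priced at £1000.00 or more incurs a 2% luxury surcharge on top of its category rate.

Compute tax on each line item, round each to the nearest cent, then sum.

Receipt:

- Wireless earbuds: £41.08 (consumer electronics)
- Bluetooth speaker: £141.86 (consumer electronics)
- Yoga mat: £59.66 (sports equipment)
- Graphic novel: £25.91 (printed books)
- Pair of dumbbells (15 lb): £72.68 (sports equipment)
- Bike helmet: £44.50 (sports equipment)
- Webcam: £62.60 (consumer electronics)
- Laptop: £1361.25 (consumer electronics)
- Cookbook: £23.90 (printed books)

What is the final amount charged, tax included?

Wireless earbuds £41.08: consumer electronics → 7% → £2.88
Bluetooth speaker £141.86: consumer electronics → 7% → £9.93
Yoga mat £59.66: sports equipment → 8.25% → £4.92
Graphic novel £25.91: printed books → 0% → £0.00
Pair of dumbbells (15 lb) £72.68: sports equipment → 8.25% → £6.00
Bike helmet £44.50: sports equipment → 8.25% → £3.67
Webcam £62.60: consumer electronics → 7% → £4.38
Laptop £1361.25: consumer electronics → 7% + 2% surcharge = 9% → £122.51
Cookbook £23.90: printed books → 0% → £0.00
Subtotal = £1833.44; tax = £154.29; total due = £1987.73

£1987.73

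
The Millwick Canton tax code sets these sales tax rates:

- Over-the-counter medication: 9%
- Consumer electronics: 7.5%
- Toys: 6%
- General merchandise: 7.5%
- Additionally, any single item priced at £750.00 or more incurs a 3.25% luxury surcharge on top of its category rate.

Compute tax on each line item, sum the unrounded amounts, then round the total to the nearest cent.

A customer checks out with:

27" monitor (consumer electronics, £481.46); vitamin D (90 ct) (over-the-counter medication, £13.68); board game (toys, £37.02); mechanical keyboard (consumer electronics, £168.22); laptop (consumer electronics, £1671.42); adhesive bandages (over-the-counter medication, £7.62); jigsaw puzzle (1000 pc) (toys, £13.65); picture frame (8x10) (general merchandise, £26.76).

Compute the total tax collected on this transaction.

27" monitor £481.46: consumer electronics → 7.5% → £36.1095
Vitamin D (90 ct) £13.68: over-the-counter medication → 9% → £1.2312
Board game £37.02: toys → 6% → £2.2212
Mechanical keyboard £168.22: consumer electronics → 7.5% → £12.6165
Laptop £1671.42: consumer electronics → 7.5% + 3.25% surcharge = 10.75% → £179.67765
Adhesive bandages £7.62: over-the-counter medication → 9% → £0.6858
Jigsaw puzzle (1000 pc) £13.65: toys → 6% → £0.819
Picture frame (8x10) £26.76: general merchandise → 7.5% → £2.007
Unrounded tax sum = £235.36785 → £235.37

£235.37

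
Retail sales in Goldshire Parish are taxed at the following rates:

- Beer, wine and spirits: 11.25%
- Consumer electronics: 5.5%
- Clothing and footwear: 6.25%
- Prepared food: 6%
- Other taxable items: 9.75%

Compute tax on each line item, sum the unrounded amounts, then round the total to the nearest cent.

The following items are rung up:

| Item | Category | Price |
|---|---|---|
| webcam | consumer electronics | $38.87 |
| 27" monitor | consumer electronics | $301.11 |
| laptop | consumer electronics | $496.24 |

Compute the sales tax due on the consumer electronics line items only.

$45.99

Webcam $38.87: consumer electronics → 5.5% → $2.13785
27" monitor $301.11: consumer electronics → 5.5% → $16.56105
Laptop $496.24: consumer electronics → 5.5% → $27.2932
Tax on consumer electronics: unrounded sum = $45.9921 → $45.99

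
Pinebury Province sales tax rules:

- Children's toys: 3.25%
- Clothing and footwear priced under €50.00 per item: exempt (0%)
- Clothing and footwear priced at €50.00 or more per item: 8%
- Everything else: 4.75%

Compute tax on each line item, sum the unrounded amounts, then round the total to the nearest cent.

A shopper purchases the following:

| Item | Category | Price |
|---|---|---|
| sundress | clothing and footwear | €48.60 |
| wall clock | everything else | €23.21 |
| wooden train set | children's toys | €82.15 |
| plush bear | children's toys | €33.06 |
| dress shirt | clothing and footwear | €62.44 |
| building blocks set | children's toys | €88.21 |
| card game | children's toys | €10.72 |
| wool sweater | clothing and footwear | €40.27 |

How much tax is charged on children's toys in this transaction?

€6.96

Wooden train set €82.15: children's toys → 3.25% → €2.669875
Plush bear €33.06: children's toys → 3.25% → €1.07445
Building blocks set €88.21: children's toys → 3.25% → €2.866825
Card game €10.72: children's toys → 3.25% → €0.3484
Tax on children's toys: unrounded sum = €6.95955 → €6.96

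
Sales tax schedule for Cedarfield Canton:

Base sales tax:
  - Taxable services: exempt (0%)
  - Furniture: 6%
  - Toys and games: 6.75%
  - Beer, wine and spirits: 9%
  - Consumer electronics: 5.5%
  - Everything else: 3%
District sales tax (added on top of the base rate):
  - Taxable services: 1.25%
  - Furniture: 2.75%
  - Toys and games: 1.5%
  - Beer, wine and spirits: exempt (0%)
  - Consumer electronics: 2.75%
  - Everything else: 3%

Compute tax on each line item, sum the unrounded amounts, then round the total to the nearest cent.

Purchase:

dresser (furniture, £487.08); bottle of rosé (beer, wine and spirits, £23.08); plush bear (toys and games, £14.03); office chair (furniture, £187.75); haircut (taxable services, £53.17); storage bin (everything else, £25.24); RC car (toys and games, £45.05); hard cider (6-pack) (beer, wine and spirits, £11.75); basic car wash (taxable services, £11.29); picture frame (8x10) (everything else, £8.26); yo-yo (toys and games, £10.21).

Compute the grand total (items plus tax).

£947.62

Dresser £487.08: furniture → 6% + 2.75% district = 8.75% → £42.6195
Bottle of rosé £23.08: beer, wine and spirits → 9% + 0% district = 9% → £2.0772
Plush bear £14.03: toys and games → 6.75% + 1.5% district = 8.25% → £1.157475
Office chair £187.75: furniture → 6% + 2.75% district = 8.75% → £16.428125
Haircut £53.17: taxable services → 0% + 1.25% district = 1.25% → £0.664625
Storage bin £25.24: everything else → 3% + 3% district = 6% → £1.5144
RC car £45.05: toys and games → 6.75% + 1.5% district = 8.25% → £3.716625
Hard cider (6-pack) £11.75: beer, wine and spirits → 9% + 0% district = 9% → £1.0575
Basic car wash £11.29: taxable services → 0% + 1.25% district = 1.25% → £0.141125
Picture frame (8x10) £8.26: everything else → 3% + 3% district = 6% → £0.4956
Yo-yo £10.21: toys and games → 6.75% + 1.5% district = 8.25% → £0.842325
Subtotal = £876.91; unrounded tax = £70.7145 → £70.71; total due = £947.62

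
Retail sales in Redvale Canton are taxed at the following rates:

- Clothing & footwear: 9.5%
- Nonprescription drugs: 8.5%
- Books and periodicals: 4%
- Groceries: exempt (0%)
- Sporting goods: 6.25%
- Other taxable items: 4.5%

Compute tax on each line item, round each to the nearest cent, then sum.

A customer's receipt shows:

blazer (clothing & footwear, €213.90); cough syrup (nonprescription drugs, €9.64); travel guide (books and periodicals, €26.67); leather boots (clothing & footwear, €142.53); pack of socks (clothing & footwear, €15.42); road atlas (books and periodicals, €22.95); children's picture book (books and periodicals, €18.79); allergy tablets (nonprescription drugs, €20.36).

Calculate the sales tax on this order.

Blazer €213.90: clothing & footwear → 9.5% → €20.32
Cough syrup €9.64: nonprescription drugs → 8.5% → €0.82
Travel guide €26.67: books and periodicals → 4% → €1.07
Leather boots €142.53: clothing & footwear → 9.5% → €13.54
Pack of socks €15.42: clothing & footwear → 9.5% → €1.46
Road atlas €22.95: books and periodicals → 4% → €0.92
Children's picture book €18.79: books and periodicals → 4% → €0.75
Allergy tablets €20.36: nonprescription drugs → 8.5% → €1.73
Total tax = €20.32 + €0.82 + €1.07 + €13.54 + €1.46 + €0.92 + €0.75 + €1.73 = €40.61

€40.61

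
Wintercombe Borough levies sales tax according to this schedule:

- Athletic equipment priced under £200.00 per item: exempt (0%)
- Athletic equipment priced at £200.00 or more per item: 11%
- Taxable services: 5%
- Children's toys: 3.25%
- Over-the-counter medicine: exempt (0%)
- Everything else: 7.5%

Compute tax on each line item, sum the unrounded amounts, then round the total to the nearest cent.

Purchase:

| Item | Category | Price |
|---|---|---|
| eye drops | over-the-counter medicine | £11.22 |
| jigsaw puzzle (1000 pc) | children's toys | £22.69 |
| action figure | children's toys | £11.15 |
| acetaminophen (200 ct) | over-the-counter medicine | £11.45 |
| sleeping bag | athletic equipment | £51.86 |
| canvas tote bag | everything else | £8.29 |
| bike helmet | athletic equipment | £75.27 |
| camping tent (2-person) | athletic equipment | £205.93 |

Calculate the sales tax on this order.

Eye drops £11.22: over-the-counter medicine → 0% → £0.00
Jigsaw puzzle (1000 pc) £22.69: children's toys → 3.25% → £0.737425
Action figure £11.15: children's toys → 3.25% → £0.362375
Acetaminophen (200 ct) £11.45: over-the-counter medicine → 0% → £0.00
Sleeping bag £51.86: athletic equipment, under £200.00 → 0% → £0.00
Canvas tote bag £8.29: everything else → 7.5% → £0.62175
Bike helmet £75.27: athletic equipment, under £200.00 → 0% → £0.00
Camping tent (2-person) £205.93: athletic equipment, £200.00 or more → 11% → £22.6523
Unrounded tax sum = £24.37385 → £24.37

£24.37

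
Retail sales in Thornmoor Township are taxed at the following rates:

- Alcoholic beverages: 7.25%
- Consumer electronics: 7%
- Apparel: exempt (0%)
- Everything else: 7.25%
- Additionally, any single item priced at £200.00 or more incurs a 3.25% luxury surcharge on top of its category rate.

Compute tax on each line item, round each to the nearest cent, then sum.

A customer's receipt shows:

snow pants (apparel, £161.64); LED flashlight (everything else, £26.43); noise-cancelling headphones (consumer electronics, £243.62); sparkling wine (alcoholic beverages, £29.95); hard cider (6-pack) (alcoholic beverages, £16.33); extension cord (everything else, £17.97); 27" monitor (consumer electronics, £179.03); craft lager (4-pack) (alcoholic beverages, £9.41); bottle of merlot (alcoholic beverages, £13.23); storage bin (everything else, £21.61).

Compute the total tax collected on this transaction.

£47.28

Snow pants £161.64: apparel → 0% → £0.00
LED flashlight £26.43: everything else → 7.25% → £1.92
Noise-cancelling headphones £243.62: consumer electronics → 7% + 3.25% surcharge = 10.25% → £24.97
Sparkling wine £29.95: alcoholic beverages → 7.25% → £2.17
Hard cider (6-pack) £16.33: alcoholic beverages → 7.25% → £1.18
Extension cord £17.97: everything else → 7.25% → £1.30
27" monitor £179.03: consumer electronics → 7% → £12.53
Craft lager (4-pack) £9.41: alcoholic beverages → 7.25% → £0.68
Bottle of merlot £13.23: alcoholic beverages → 7.25% → £0.96
Storage bin £21.61: everything else → 7.25% → £1.57
Total tax = £1.92 + £24.97 + £2.17 + £1.18 + £1.30 + £12.53 + £0.68 + £0.96 + £1.57 = £47.28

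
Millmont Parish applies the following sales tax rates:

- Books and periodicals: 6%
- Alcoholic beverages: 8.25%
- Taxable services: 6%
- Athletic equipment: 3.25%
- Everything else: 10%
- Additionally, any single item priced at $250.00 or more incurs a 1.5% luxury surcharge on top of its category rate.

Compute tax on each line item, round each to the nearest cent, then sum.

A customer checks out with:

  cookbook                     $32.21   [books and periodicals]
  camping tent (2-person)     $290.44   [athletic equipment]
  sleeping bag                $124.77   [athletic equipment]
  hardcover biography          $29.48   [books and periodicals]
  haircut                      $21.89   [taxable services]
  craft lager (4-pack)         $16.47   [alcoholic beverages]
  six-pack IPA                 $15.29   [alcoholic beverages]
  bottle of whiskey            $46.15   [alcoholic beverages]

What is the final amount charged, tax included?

Cookbook $32.21: books and periodicals → 6% → $1.93
Camping tent (2-person) $290.44: athletic equipment → 3.25% + 1.5% surcharge = 4.75% → $13.80
Sleeping bag $124.77: athletic equipment → 3.25% → $4.06
Hardcover biography $29.48: books and periodicals → 6% → $1.77
Haircut $21.89: taxable services → 6% → $1.31
Craft lager (4-pack) $16.47: alcoholic beverages → 8.25% → $1.36
Six-pack IPA $15.29: alcoholic beverages → 8.25% → $1.26
Bottle of whiskey $46.15: alcoholic beverages → 8.25% → $3.81
Subtotal = $576.70; tax = $29.30; total due = $606.00

$606.00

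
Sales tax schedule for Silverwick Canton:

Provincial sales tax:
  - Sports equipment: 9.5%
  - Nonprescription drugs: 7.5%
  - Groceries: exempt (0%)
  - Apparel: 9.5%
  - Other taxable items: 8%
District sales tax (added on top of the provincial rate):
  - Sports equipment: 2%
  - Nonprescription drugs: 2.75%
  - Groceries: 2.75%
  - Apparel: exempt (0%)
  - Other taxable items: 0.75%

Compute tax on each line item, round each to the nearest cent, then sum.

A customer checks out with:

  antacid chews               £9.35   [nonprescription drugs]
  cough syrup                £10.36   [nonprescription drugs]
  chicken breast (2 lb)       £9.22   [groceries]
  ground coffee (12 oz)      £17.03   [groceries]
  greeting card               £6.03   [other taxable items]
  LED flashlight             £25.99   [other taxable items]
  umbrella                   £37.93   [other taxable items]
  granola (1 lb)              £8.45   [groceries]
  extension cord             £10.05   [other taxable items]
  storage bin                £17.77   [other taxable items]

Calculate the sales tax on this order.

£11.52

Antacid chews £9.35: nonprescription drugs → 7.5% + 2.75% district = 10.25% → £0.96
Cough syrup £10.36: nonprescription drugs → 7.5% + 2.75% district = 10.25% → £1.06
Chicken breast (2 lb) £9.22: groceries → 0% + 2.75% district = 2.75% → £0.25
Ground coffee (12 oz) £17.03: groceries → 0% + 2.75% district = 2.75% → £0.47
Greeting card £6.03: other taxable items → 8% + 0.75% district = 8.75% → £0.53
LED flashlight £25.99: other taxable items → 8% + 0.75% district = 8.75% → £2.27
Umbrella £37.93: other taxable items → 8% + 0.75% district = 8.75% → £3.32
Granola (1 lb) £8.45: groceries → 0% + 2.75% district = 2.75% → £0.23
Extension cord £10.05: other taxable items → 8% + 0.75% district = 8.75% → £0.88
Storage bin £17.77: other taxable items → 8% + 0.75% district = 8.75% → £1.55
Total tax = £0.96 + £1.06 + £0.25 + £0.47 + £0.53 + £2.27 + £3.32 + £0.23 + £0.88 + £1.55 = £11.52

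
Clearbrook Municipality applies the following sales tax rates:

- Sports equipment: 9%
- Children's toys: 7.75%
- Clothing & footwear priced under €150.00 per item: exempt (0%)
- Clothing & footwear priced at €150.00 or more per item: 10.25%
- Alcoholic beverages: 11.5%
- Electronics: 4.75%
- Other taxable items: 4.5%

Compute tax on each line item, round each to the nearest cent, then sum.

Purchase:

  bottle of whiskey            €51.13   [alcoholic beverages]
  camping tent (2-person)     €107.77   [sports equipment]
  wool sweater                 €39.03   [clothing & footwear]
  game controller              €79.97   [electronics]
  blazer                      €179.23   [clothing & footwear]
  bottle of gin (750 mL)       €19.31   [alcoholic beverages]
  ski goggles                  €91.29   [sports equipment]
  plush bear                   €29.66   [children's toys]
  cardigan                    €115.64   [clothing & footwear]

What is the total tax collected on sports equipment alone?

Camping tent (2-person) €107.77: sports equipment → 9% → €9.70
Ski goggles €91.29: sports equipment → 9% → €8.22
Tax on sports equipment = €9.70 + €8.22 = €17.92

€17.92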